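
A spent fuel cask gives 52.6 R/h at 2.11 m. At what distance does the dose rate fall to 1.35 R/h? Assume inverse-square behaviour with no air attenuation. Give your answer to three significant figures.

By the inverse-square law, d₂ = d₁·√(I₁/I₂).
I₁/I₂ = 52.6/1.35 = 38.96, so d₂ = 2.11 × √38.96 = 13.17 m.

13.2 m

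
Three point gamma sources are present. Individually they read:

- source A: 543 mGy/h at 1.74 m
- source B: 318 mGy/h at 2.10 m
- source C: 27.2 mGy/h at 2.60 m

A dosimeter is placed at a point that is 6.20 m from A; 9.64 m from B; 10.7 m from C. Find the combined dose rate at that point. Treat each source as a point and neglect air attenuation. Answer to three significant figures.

59.5 mGy/h

Each source contributes Iᵢ·(dᵢ/rᵢ)²; contributions add.
A: 543 × (1.74/6.20)² = 42.77 mGy/h
B: 318 × (2.10/9.64)² = 15.09 mGy/h
C: 27.2 × (2.60/10.7)² = 1.606 mGy/h
Total = 42.77 + 15.09 + 1.606 = 59.47 mGy/h.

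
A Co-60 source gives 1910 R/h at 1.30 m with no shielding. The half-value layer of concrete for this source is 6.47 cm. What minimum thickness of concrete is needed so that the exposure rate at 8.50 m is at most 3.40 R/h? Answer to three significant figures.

At 8.50 m, distance alone gives 1910 × (1.30/8.50)² = 1910 × 0.02339 = 44.67 R/h.
Further attenuation needed: 44.67/3.40 = 13.14.
n = log₂(13.14) = 3.716 half-value layers.
Thickness = 3.716 × 6.47 cm = 24.04 cm.

24.0 cm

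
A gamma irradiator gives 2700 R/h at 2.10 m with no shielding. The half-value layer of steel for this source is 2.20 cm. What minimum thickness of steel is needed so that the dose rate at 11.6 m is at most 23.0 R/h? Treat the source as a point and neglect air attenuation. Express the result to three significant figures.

At 11.6 m, distance alone gives 2700 × (2.10/11.6)² = 2700 × 0.03277 = 88.48 R/h.
Further attenuation needed: 88.48/23.0 = 3.847.
n = log₂(3.847) = 1.944 half-value layers.
Thickness = 1.944 × 2.20 cm = 4.277 cm.

4.28 cm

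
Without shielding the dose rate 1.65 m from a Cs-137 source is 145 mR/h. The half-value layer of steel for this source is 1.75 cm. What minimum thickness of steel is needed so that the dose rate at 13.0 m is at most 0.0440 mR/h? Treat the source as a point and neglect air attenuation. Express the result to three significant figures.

At 13.0 m, distance alone gives 145 × (1.65/13.0)² = 145 × 0.01611 = 2.336 mR/h.
Further attenuation needed: 2.336/0.0440 = 53.09.
n = log₂(53.09) = 5.730 half-value layers.
Thickness = 5.730 × 1.75 cm = 10.03 cm.

10.0 cm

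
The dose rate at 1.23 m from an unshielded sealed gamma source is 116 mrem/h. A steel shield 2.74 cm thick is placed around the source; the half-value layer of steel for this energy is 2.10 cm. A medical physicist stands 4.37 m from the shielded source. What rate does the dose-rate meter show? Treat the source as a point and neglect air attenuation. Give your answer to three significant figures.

3.72 mrem/h

Distance alone: 116 × (1.23/4.37)² = 116 × 0.07922 = 9.190 mrem/h.
Shield: 2.74/2.10 = 1.305 half-value layers → attenuation 2^(−1.305) = 0.4047.
Combined: 9.190 × 0.4047 = 3.719 mrem/h.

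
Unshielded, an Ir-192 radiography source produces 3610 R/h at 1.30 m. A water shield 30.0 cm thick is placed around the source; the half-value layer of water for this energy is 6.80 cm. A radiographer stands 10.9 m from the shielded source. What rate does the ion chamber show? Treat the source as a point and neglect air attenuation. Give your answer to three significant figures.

2.41 R/h

Distance alone: (1.30/10.9)² = 0.01422, so 3610 × 0.01422 = 51.33 R/h.
Shield: 30.0/6.80 = 4.412 half-value layers → attenuation 2^(−4.412) = 0.04697.
Combined: 51.33 × 0.04697 = 2.411 R/h.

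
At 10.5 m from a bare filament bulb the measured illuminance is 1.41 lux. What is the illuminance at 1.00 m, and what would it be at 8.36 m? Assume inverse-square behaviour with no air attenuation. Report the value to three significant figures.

155 lux; 2.22 lux

Intensity scales as (d₁/d₂)², so
At 1.00 m: 1.41 × (10.5/1.00)² = 1.41 × 110.2 = 155.4 lux
At 8.36 m: 155.4 × (1.00/8.36)² = 155.4 × 0.01431 = 2.224 lux.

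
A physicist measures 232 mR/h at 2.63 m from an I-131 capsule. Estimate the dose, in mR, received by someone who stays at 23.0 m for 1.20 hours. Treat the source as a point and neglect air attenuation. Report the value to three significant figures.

By the inverse-square law, rate at 23.0 m:
(2.63/23.0)² = 0.01308, so 232 × 0.01308 = 3.035 mR/h.
Dose = rate × time = 3.035 mR/h × 1.200 h = 3.642 mR.

3.64 mR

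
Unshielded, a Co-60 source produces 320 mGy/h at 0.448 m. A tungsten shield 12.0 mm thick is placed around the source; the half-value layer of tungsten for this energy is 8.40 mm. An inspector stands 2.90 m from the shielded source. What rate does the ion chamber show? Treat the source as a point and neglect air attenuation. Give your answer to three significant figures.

Distance alone: (0.448/2.90)² = 0.02386, so 320 × 0.02386 = 7.635 mGy/h.
Shield: 12.0/8.40 = 1.429 half-value layers → attenuation 2^(−1.429) = 0.3714.
Combined: 7.635 × 0.3714 = 2.836 mGy/h.

2.84 mGy/h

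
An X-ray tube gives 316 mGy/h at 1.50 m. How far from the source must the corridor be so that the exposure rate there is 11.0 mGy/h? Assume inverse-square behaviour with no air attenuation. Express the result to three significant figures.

By the inverse-square law, d₂ = d₁·√(I₁/I₂).
I₁/I₂ = 316/11.0 = 28.73, so d₂ = 1.50 × √28.73 = 8.040 m.

8.04 m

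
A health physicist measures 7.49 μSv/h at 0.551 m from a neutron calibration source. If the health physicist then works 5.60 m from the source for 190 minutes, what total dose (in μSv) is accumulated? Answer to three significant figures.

0.230 μSv

Since intensity falls as 1/r², rate at 5.60 m:
7.49 × (0.551/5.60)² = 7.49 × 0.009681 = 0.07251 μSv/h.
Dose = rate × time = 0.07251 μSv/h × 3.167 h = 0.2296 μSv.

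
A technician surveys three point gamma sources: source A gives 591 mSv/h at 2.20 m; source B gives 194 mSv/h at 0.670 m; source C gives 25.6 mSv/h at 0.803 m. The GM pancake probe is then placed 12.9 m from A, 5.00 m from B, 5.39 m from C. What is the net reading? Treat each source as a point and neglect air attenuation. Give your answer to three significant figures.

21.2 mSv/h

By superposition, sum each source's inverse-square contribution:
A: 591 × (2.20/12.9)² = 17.19 mSv/h
B: 194 × (0.670/5.00)² = 3.483 mSv/h
C: 25.6 × (0.803/5.39)² = 0.5682 mSv/h
Total = 17.19 + 3.483 + 0.5682 = 21.24 mSv/h.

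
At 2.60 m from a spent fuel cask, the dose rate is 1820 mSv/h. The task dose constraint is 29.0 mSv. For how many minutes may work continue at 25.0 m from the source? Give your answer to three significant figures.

88.4 min

Applying the 1/r² law, rate at 25.0 m:
1820 × (2.60/25.0)² = 1820 × 0.01082 = 19.69 mSv/h.
Stay time = 29.0 mSv ÷ 19.69 mSv/h = 1.473 h = 88.38 min.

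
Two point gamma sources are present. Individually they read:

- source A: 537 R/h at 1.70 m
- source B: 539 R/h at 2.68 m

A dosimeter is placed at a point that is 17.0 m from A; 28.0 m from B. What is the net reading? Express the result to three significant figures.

Each source contributes Iᵢ·(dᵢ/rᵢ)²; contributions add.
A: 537 × (1.70/17.0)² = 5.370 R/h
B: 539 × (2.68/28.0)² = 4.938 R/h
Total = 5.370 + 4.938 = 10.31 R/h.

10.3 R/h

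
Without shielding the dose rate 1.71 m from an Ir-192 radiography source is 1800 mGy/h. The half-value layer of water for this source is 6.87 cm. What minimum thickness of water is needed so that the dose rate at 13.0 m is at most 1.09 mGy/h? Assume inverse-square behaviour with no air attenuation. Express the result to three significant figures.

At 13.0 m, distance alone gives (1.71/13.0)² = 0.01730, so 1800 × 0.01730 = 31.14 mGy/h.
Further attenuation needed: 31.14/1.09 = 28.57.
n = log₂(28.57) = 4.836 half-value layers.
Thickness = 4.836 × 6.87 cm = 33.22 cm.

33.2 cm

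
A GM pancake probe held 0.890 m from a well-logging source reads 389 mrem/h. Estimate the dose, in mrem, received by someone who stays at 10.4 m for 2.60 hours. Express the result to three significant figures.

By the inverse-square law, rate at 10.4 m:
389 × (0.890/10.4)² = 389 × 0.007323 = 2.849 mrem/h.
Dose = rate × time = 2.849 mrem/h × 2.600 h = 7.407 mrem.

7.41 mrem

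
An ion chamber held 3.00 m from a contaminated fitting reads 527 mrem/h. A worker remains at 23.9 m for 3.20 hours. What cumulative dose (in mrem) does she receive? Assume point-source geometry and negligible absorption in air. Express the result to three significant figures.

Using I₁d₁² = I₂d₂², rate at 23.9 m:
527 × (3.00/23.9)² = 527 × 0.01576 = 8.306 mrem/h.
Dose = rate × time = 8.306 mrem/h × 3.200 h = 26.58 mrem.

26.6 mrem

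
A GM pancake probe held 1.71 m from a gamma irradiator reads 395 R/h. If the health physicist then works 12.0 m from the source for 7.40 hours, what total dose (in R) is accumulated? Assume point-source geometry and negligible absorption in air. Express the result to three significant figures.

Applying the 1/r² law, rate at 12.0 m:
395 × (1.71/12.0)² = 395 × 0.02031 = 8.022 R/h.
Dose = rate × time = 8.022 R/h × 7.400 h = 59.36 R.

59.4 R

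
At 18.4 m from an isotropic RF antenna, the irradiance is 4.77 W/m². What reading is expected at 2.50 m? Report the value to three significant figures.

258 W/m²

By the inverse-square law, the rate at 2.50 m is
(18.4/2.50)² = 54.17, so 4.77 × 54.17 = 258.4 W/m².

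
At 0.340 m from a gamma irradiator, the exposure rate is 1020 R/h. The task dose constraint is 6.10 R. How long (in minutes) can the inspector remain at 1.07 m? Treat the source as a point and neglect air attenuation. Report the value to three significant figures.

3.55 min

By the inverse-square law, rate at 1.07 m:
(0.340/1.07)² = 0.1010, so 1020 × 0.1010 = 103.0 R/h.
Stay time = 6.10 R ÷ 103.0 R/h = 0.05922 h = 3.553 min.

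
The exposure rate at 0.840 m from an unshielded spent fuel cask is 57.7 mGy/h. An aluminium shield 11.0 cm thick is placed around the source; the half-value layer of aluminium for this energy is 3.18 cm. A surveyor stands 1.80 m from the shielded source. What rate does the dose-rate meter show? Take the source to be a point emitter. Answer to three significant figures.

Distance alone: 57.7 × (0.840/1.80)² = 57.7 × 0.2178 = 12.57 mGy/h.
Shield: 11.0/3.18 = 3.459 half-value layers → attenuation 2^(−3.459) = 0.09094.
Combined: 12.57 × 0.09094 = 1.143 mGy/h.

1.14 mGy/h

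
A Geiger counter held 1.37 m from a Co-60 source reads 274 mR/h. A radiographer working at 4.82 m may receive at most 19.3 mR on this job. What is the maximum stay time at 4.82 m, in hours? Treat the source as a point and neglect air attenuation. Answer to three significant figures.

0.872 h

Using I₁d₁² = I₂d₂², rate at 4.82 m:
274 × (1.37/4.82)² = 274 × 0.08079 = 22.14 mR/h.
Stay time = 19.3 mR ÷ 22.14 mR/h = 0.8717 h.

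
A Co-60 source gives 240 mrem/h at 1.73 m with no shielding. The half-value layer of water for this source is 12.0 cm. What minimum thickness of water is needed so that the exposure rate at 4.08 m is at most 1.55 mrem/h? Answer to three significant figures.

At 4.08 m, distance alone gives (1.73/4.08)² = 0.1798, so 240 × 0.1798 = 43.15 mrem/h.
Further attenuation needed: 43.15/1.55 = 27.84.
n = log₂(27.84) = 4.799 half-value layers.
Thickness = 4.799 × 12.0 cm = 57.59 cm.

57.6 cm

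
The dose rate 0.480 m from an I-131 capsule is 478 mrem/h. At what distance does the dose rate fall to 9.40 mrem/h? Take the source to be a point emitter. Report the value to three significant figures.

Applying the 1/r² law, d₂ = d₁·√(I₁/I₂).
I₁/I₂ = 478/9.40 = 50.85, so d₂ = 0.480 × √50.85 = 3.423 m.

3.42 m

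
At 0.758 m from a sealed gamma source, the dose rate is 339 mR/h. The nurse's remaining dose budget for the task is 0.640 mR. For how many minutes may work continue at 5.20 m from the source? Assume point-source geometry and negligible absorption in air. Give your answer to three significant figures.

Using I₁d₁² = I₂d₂², rate at 5.20 m:
(0.758/5.20)² = 0.02125, so 339 × 0.02125 = 7.204 mR/h.
Stay time = 0.640 mR ÷ 7.204 mR/h = 0.08884 h = 5.330 min.

5.33 min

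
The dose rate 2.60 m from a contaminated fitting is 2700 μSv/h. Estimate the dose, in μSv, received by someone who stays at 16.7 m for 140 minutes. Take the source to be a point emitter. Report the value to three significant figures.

153 μSv

By the inverse-square law, rate at 16.7 m:
(2.60/16.7)² = 0.02424, so 2700 × 0.02424 = 65.45 μSv/h.
Dose = rate × time = 65.45 μSv/h × 2.333 h = 152.7 μSv.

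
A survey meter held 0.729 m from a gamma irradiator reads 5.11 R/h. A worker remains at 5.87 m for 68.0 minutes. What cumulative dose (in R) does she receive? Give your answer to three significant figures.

0.0893 R

Since intensity falls as 1/r², rate at 5.87 m:
(0.729/5.87)² = 0.01542, so 5.11 × 0.01542 = 0.07880 R/h.
Dose = rate × time = 0.07880 R/h × 1.133 h = 0.08928 R.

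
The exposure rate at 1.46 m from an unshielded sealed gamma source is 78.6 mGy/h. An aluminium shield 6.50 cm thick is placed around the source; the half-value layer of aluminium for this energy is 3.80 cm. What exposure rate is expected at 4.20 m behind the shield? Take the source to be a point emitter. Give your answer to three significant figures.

Distance alone: 78.6 × (1.46/4.20)² = 78.6 × 0.1208 = 9.495 mGy/h.
Shield: 6.50/3.80 = 1.711 half-value layers → attenuation 2^(−1.711) = 0.3054.
Combined: 9.495 × 0.3054 = 2.900 mGy/h.

2.90 mGy/h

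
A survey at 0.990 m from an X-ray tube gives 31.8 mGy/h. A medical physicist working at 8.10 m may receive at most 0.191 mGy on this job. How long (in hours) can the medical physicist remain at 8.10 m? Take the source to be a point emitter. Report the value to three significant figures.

0.402 h

Intensity scales as (d₁/d₂)², so rate at 8.10 m:
(0.990/8.10)² = 0.01494, so 31.8 × 0.01494 = 0.4751 mGy/h.
Stay time = 0.191 mGy ÷ 0.4751 mGy/h = 0.4020 h.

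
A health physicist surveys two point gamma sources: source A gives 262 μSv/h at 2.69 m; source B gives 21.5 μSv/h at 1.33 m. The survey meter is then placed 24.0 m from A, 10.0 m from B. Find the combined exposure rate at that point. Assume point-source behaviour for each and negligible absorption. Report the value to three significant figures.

Each source contributes Iᵢ·(dᵢ/rᵢ)²; contributions add.
A: 262 × (2.69/24.0)² = 3.291 μSv/h
B: 21.5 × (1.33/10.0)² = 0.3803 μSv/h
Total = 3.291 + 0.3803 = 3.671 μSv/h.

3.67 μSv/h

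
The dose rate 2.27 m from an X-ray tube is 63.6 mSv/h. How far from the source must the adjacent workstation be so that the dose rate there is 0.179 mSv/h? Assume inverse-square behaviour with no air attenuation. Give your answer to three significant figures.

42.8 m

By the inverse-square law, d₂ = d₁·√(I₁/I₂).
I₁/I₂ = 63.6/0.179 = 355.3, so d₂ = 2.27 × √355.3 = 42.79 m.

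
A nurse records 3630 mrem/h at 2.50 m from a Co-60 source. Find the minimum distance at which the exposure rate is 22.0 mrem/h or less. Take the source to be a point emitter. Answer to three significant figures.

32.1 m

Using I₁d₁² = I₂d₂², d₂ = d₁·√(I₁/I₂).
I₁/I₂ = 3630/22.0 = 165.0, so d₂ = 2.50 × √165.0 = 32.11 m.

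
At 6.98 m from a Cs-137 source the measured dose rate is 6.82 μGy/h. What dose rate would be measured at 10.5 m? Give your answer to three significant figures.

3.01 μGy/h

Applying the 1/r² law, scaling from 6.98 m to 10.5 m:
(6.98/10.5)² = 0.4419, so 6.82 × 0.4419 = 3.014 μGy/h.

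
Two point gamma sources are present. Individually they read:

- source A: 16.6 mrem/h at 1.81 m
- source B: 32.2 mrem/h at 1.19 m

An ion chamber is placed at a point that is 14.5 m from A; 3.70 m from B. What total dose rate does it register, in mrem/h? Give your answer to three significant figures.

3.59 mrem/h

Each source contributes Iᵢ·(dᵢ/rᵢ)²; contributions add.
A: 16.6 × (1.81/14.5)² = 0.2587 mrem/h
B: 32.2 × (1.19/3.70)² = 3.331 mrem/h
Total = 0.2587 + 3.331 = 3.590 mrem/h.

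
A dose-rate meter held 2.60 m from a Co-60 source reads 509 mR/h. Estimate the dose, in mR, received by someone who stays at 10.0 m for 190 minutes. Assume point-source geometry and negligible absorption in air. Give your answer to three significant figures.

Intensity scales as (d₁/d₂)², so rate at 10.0 m:
509 × (2.60/10.0)² = 509 × 0.06760 = 34.41 mR/h.
Dose = rate × time = 34.41 mR/h × 3.167 h = 109.0 mR.

109 mR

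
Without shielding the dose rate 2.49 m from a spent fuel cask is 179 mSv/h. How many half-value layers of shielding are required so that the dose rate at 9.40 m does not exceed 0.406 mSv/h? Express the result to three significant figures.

4.95 half-value layers

At 9.40 m, distance alone gives 179 × (2.49/9.40)² = 179 × 0.07017 = 12.56 mSv/h.
Further attenuation needed: 12.56/0.406 = 30.94.
n = log₂(30.94) = 4.951 half-value layers.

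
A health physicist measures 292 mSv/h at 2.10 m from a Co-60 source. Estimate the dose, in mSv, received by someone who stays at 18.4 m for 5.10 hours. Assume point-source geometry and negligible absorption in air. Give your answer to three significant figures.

By the inverse-square law, rate at 18.4 m:
(2.10/18.4)² = 0.01303, so 292 × 0.01303 = 3.805 mSv/h.
Dose = rate × time = 3.805 mSv/h × 5.100 h = 19.41 mSv.

19.4 mSv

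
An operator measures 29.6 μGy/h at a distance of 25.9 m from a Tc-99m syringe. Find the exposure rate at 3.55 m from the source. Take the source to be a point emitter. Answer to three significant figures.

Intensity scales as (d₁/d₂)², so the rate at 3.55 m is
29.6 × (25.9/3.55)² = 29.6 × 53.23 = 1576 μGy/h.

1580 μGy/h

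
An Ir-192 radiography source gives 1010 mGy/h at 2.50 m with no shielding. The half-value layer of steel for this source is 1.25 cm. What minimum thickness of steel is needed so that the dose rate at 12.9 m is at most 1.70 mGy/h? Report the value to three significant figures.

At 12.9 m, distance alone gives 1010 × (2.50/12.9)² = 1010 × 0.03756 = 37.94 mGy/h.
Further attenuation needed: 37.94/1.70 = 22.32.
n = log₂(22.32) = 4.480 half-value layers.
Thickness = 4.480 × 1.25 cm = 5.600 cm.

5.60 cm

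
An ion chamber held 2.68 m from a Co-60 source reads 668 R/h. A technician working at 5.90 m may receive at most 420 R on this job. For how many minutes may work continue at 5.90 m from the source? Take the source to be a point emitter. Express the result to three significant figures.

183 min

Since intensity falls as 1/r², rate at 5.90 m:
(2.68/5.90)² = 0.2063, so 668 × 0.2063 = 137.8 R/h.
Stay time = 420 R ÷ 137.8 R/h = 3.048 h = 182.9 min.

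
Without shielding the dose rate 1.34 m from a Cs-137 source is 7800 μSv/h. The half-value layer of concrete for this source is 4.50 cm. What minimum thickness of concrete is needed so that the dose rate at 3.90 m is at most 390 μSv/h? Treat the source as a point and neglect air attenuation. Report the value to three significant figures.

5.58 cm

At 3.90 m, distance alone gives 7800 × (1.34/3.90)² = 7800 × 0.1181 = 921.2 μSv/h.
Further attenuation needed: 921.2/390 = 2.362.
n = log₂(2.362) = 1.240 half-value layers.
Thickness = 1.240 × 4.50 cm = 5.580 cm.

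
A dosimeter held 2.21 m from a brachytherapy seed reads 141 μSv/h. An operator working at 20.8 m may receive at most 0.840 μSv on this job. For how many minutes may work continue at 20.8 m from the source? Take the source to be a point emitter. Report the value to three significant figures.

31.7 min

Using I₁d₁² = I₂d₂², rate at 20.8 m:
141 × (2.21/20.8)² = 141 × 0.01129 = 1.592 μSv/h.
Stay time = 0.840 μSv ÷ 1.592 μSv/h = 0.5276 h = 31.66 min.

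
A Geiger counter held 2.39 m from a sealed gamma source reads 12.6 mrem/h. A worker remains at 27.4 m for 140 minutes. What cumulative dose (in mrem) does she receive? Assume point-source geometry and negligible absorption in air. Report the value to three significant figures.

0.224 mrem

Intensity scales as (d₁/d₂)², so rate at 27.4 m:
12.6 × (2.39/27.4)² = 12.6 × 0.007608 = 0.09586 mrem/h.
Dose = rate × time = 0.09586 mrem/h × 2.333 h = 0.2236 mrem.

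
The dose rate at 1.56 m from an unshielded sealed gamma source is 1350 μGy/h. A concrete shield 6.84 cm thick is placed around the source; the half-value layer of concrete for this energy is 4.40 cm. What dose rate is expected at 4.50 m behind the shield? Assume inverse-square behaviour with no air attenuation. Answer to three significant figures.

55.2 μGy/h

Distance alone: 1350 × (1.56/4.50)² = 1350 × 0.1202 = 162.3 μGy/h.
Shield: 6.84/4.40 = 1.555 half-value layers → attenuation 2^(−1.555) = 0.3403.
Combined: 162.3 × 0.3403 = 55.23 μGy/h.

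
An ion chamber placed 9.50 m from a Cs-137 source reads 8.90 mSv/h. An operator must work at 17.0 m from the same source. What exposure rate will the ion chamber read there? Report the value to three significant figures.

Using I₁d₁² = I₂d₂², scaling from 9.50 m to 17.0 m:
8.90 × (9.50/17.0)² = 8.90 × 0.3123 = 2.779 mSv/h.

2.78 mSv/h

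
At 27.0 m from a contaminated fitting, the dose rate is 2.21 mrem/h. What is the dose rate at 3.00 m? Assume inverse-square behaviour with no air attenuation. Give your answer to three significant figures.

Intensity scales as (d₁/d₂)², so the rate at 3.00 m is
(27.0/3.00)² = 81.00, so 2.21 × 81.00 = 179.0 mrem/h.

179 mrem/h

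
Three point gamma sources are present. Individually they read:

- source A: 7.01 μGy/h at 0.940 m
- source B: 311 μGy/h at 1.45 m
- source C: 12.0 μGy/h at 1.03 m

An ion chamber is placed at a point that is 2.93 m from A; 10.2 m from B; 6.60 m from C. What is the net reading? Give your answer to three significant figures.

7.30 μGy/h

Each source contributes Iᵢ·(dᵢ/rᵢ)²; contributions add.
A: 7.01 × (0.940/2.93)² = 0.7215 μGy/h
B: 311 × (1.45/10.2)² = 6.285 μGy/h
C: 12.0 × (1.03/6.60)² = 0.2923 μGy/h
Total = 0.7215 + 6.285 + 0.2923 = 7.299 μGy/h.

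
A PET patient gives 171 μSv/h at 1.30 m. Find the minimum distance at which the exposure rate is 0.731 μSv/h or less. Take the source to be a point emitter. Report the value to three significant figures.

19.9 m

Since intensity falls as 1/r², d₂ = d₁·√(I₁/I₂).
I₁/I₂ = 171/0.731 = 233.9, so d₂ = 1.30 × √233.9 = 19.88 m.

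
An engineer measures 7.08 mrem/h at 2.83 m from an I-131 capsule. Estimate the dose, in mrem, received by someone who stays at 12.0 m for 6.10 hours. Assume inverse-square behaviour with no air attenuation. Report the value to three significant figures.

2.40 mrem

By the inverse-square law, rate at 12.0 m:
(2.83/12.0)² = 0.05562, so 7.08 × 0.05562 = 0.3938 mrem/h.
Dose = rate × time = 0.3938 mrem/h × 6.100 h = 2.402 mrem.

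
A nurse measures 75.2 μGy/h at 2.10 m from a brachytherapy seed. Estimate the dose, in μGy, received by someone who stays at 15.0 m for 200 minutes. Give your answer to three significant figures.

4.91 μGy

Using I₁d₁² = I₂d₂², rate at 15.0 m:
75.2 × (2.10/15.0)² = 75.2 × 0.01960 = 1.474 μGy/h.
Dose = rate × time = 1.474 μGy/h × 3.333 h = 4.913 μGy.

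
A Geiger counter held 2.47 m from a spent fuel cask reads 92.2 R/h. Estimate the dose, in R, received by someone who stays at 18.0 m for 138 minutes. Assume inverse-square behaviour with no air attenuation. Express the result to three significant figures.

3.99 R

Applying the 1/r² law, rate at 18.0 m:
92.2 × (2.47/18.0)² = 92.2 × 0.01883 = 1.736 R/h.
Dose = rate × time = 1.736 R/h × 2.300 h = 3.993 R.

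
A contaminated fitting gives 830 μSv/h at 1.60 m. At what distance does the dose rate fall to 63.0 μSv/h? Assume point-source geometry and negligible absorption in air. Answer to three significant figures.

5.81 m

Using I₁d₁² = I₂d₂², d₂ = d₁·√(I₁/I₂).
I₁/I₂ = 830/63.0 = 13.17, so d₂ = 1.60 × √13.17 = 5.806 m.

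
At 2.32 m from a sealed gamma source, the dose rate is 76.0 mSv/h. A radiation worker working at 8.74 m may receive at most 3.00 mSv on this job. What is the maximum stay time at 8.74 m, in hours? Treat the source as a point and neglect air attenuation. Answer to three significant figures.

0.560 h

Since intensity falls as 1/r², rate at 8.74 m:
76.0 × (2.32/8.74)² = 76.0 × 0.07046 = 5.355 mSv/h.
Stay time = 3.00 mSv ÷ 5.355 mSv/h = 0.5602 h.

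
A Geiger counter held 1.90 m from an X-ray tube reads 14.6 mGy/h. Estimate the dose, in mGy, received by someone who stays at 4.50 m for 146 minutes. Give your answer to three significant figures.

6.33 mGy

Intensity scales as (d₁/d₂)², so rate at 4.50 m:
14.6 × (1.90/4.50)² = 14.6 × 0.1783 = 2.603 mGy/h.
Dose = rate × time = 2.603 mGy/h × 2.433 h = 6.333 mGy.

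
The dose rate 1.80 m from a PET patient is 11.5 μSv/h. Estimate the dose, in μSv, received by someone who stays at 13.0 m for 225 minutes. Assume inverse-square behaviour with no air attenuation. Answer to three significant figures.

0.827 μSv

Since intensity falls as 1/r², rate at 13.0 m:
(1.80/13.0)² = 0.01917, so 11.5 × 0.01917 = 0.2205 μSv/h.
Dose = rate × time = 0.2205 μSv/h × 3.750 h = 0.8269 μSv.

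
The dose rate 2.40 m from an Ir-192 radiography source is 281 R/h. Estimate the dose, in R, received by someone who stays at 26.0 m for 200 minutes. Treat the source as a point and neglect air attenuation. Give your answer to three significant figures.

7.98 R

Applying the 1/r² law, rate at 26.0 m:
281 × (2.40/26.0)² = 281 × 0.008521 = 2.394 R/h.
Dose = rate × time = 2.394 R/h × 3.333 h = 7.979 R.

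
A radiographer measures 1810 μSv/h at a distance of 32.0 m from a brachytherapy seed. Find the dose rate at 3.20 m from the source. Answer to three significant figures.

181000 μSv/h

Using I₁d₁² = I₂d₂², the rate at 3.20 m is
1810 × (32.0/3.20)² = 1810 × 100.0 = 181000 μSv/h.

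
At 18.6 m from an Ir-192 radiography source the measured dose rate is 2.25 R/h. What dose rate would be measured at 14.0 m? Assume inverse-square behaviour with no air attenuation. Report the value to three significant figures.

3.97 R/h

Intensity scales as (d₁/d₂)², so scaling from 18.6 m to 14.0 m:
(18.6/14.0)² = 1.765, so 2.25 × 1.765 = 3.971 R/h.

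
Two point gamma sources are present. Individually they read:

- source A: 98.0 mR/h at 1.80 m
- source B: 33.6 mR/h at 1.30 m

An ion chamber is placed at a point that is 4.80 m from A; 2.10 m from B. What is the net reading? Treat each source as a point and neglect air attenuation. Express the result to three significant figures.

26.7 mR/h

By superposition, sum each source's inverse-square contribution:
A: 98.0 × (1.80/4.80)² = 13.78 mR/h
B: 33.6 × (1.30/2.10)² = 12.88 mR/h
Total = 13.78 + 12.88 = 26.66 mR/h.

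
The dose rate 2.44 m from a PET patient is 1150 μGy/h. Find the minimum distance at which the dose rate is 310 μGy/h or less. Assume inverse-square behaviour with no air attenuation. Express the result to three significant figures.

Using I₁d₁² = I₂d₂², d₂ = d₁·√(I₁/I₂).
I₁/I₂ = 1150/310 = 3.710, so d₂ = 2.44 × √3.710 = 4.700 m.

4.70 m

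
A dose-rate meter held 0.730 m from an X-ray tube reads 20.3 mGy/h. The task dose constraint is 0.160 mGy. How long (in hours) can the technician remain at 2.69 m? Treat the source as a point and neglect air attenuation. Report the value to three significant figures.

Intensity scales as (d₁/d₂)², so rate at 2.69 m:
(0.730/2.69)² = 0.07364, so 20.3 × 0.07364 = 1.495 mGy/h.
Stay time = 0.160 mGy ÷ 1.495 mGy/h = 0.1070 h.

0.107 h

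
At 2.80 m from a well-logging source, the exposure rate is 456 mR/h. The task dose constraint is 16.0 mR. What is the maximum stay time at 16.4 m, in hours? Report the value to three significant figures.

Applying the 1/r² law, rate at 16.4 m:
(2.80/16.4)² = 0.02915, so 456 × 0.02915 = 13.29 mR/h.
Stay time = 16.0 mR ÷ 13.29 mR/h = 1.204 h.

1.20 h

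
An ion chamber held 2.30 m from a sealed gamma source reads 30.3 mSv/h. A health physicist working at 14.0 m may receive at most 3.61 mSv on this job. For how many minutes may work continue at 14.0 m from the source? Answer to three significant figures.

By the inverse-square law, rate at 14.0 m:
30.3 × (2.30/14.0)² = 30.3 × 0.02699 = 0.8178 mSv/h.
Stay time = 3.61 mSv ÷ 0.8178 mSv/h = 4.414 h = 264.8 min.

265 min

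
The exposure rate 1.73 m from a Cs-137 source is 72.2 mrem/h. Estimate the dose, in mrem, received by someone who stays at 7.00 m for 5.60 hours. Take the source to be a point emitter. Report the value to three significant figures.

Applying the 1/r² law, rate at 7.00 m:
(1.73/7.00)² = 0.06108, so 72.2 × 0.06108 = 4.410 mrem/h.
Dose = rate × time = 4.410 mrem/h × 5.600 h = 24.70 mrem.

24.7 mrem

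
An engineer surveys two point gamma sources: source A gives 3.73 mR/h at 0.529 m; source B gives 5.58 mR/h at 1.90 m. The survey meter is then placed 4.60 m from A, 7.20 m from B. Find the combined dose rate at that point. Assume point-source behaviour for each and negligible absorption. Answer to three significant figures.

By superposition, sum each source's inverse-square contribution:
A: 3.73 × (0.529/4.60)² = 0.04933 mR/h
B: 5.58 × (1.90/7.20)² = 0.3886 mR/h
Total = 0.04933 + 0.3886 = 0.4379 mR/h.

0.438 mR/h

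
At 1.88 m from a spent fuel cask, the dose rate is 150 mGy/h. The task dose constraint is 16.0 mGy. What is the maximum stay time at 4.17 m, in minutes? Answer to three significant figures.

31.5 min

Applying the 1/r² law, rate at 4.17 m:
150 × (1.88/4.17)² = 150 × 0.2033 = 30.50 mGy/h.
Stay time = 16.0 mGy ÷ 30.50 mGy/h = 0.5246 h = 31.48 min.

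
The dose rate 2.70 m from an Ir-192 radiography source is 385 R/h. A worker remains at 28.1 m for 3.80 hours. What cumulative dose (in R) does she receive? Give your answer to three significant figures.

13.5 R

Intensity scales as (d₁/d₂)², so rate at 28.1 m:
385 × (2.70/28.1)² = 385 × 0.009232 = 3.554 R/h.
Dose = rate × time = 3.554 R/h × 3.800 h = 13.51 R.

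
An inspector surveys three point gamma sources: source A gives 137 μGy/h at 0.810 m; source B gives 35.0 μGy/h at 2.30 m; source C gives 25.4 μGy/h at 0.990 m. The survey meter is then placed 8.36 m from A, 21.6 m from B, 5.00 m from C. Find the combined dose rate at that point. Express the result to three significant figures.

2.68 μGy/h

Each source contributes Iᵢ·(dᵢ/rᵢ)²; contributions add.
A: 137 × (0.810/8.36)² = 1.286 μGy/h
B: 35.0 × (2.30/21.6)² = 0.3968 μGy/h
C: 25.4 × (0.990/5.00)² = 0.9958 μGy/h
Total = 1.286 + 0.3968 + 0.9958 = 2.679 μGy/h.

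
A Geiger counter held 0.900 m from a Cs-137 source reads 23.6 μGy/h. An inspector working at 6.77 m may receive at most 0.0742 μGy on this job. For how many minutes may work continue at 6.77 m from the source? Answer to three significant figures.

10.7 min

Using I₁d₁² = I₂d₂², rate at 6.77 m:
(0.900/6.77)² = 0.01767, so 23.6 × 0.01767 = 0.4170 μGy/h.
Stay time = 0.0742 μGy ÷ 0.4170 μGy/h = 0.1779 h = 10.67 min.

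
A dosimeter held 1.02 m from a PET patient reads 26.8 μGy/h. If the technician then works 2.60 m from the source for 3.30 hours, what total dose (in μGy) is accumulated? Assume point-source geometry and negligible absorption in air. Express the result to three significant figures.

By the inverse-square law, rate at 2.60 m:
26.8 × (1.02/2.60)² = 26.8 × 0.1539 = 4.125 μGy/h.
Dose = rate × time = 4.125 μGy/h × 3.300 h = 13.61 μGy.

13.6 μGy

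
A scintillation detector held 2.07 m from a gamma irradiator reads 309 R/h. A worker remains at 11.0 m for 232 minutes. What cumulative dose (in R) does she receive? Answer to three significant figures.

Since intensity falls as 1/r², rate at 11.0 m:
309 × (2.07/11.0)² = 309 × 0.03541 = 10.94 R/h.
Dose = rate × time = 10.94 R/h × 3.867 h = 42.30 R.

42.3 R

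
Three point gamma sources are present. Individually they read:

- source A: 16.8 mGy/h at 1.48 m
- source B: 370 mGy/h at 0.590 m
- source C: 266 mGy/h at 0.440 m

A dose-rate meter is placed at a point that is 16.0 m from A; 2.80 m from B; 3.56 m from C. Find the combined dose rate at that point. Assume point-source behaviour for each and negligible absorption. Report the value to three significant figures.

20.6 mGy/h

Each source contributes Iᵢ·(dᵢ/rᵢ)²; contributions add.
A: 16.8 × (1.48/16.0)² = 0.1437 mGy/h
B: 370 × (0.590/2.80)² = 16.43 mGy/h
C: 266 × (0.440/3.56)² = 4.063 mGy/h
Total = 0.1437 + 16.43 + 4.063 = 20.64 mGy/h.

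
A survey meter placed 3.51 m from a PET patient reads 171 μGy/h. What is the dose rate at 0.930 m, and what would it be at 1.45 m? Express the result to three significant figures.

2440 μGy/h; 1000 μGy/h

Since intensity falls as 1/r²,
At 0.930 m: (3.51/0.930)² = 14.24, so 171 × 14.24 = 2435 μGy/h
At 1.45 m: 2435 × (0.930/1.45)² = 2435 × 0.4114 = 1002 μGy/h.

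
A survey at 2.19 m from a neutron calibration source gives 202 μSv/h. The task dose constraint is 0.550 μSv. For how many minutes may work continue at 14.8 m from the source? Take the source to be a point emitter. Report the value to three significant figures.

7.46 min

Since intensity falls as 1/r², rate at 14.8 m:
202 × (2.19/14.8)² = 202 × 0.02190 = 4.424 μSv/h.
Stay time = 0.550 μSv ÷ 4.424 μSv/h = 0.1243 h = 7.458 min.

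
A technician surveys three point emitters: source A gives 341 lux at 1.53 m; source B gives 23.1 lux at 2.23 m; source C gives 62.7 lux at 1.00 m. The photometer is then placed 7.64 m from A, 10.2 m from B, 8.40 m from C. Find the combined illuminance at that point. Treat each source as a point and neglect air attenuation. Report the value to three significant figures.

By superposition, sum each source's inverse-square contribution:
A: 341 × (1.53/7.64)² = 13.68 lux
B: 23.1 × (2.23/10.2)² = 1.104 lux
C: 62.7 × (1.00/8.40)² = 0.8886 lux
Total = 13.68 + 1.104 + 0.8886 = 15.67 lux.

15.7 lux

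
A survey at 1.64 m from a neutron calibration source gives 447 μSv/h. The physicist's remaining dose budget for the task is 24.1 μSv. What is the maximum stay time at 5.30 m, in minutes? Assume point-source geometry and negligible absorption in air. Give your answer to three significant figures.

By the inverse-square law, rate at 5.30 m:
447 × (1.64/5.30)² = 447 × 0.09575 = 42.80 μSv/h.
Stay time = 24.1 μSv ÷ 42.80 μSv/h = 0.5631 h = 33.79 min.

33.8 min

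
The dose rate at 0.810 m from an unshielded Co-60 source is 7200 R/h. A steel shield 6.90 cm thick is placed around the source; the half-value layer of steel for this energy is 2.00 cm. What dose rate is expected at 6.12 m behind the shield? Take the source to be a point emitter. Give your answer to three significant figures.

Distance alone: 7200 × (0.810/6.12)² = 7200 × 0.01752 = 126.1 R/h.
Shield: 6.90/2.00 = 3.450 half-value layers → attenuation 2^(−3.450) = 0.09151.
Combined: 126.1 × 0.09151 = 11.54 R/h.

11.5 R/h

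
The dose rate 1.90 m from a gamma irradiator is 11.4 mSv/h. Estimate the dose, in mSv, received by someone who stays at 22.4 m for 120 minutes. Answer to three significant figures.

Using I₁d₁² = I₂d₂², rate at 22.4 m:
11.4 × (1.90/22.4)² = 11.4 × 0.007195 = 0.08202 mSv/h.
Dose = rate × time = 0.08202 mSv/h × 2.000 h = 0.1640 mSv.

0.164 mSv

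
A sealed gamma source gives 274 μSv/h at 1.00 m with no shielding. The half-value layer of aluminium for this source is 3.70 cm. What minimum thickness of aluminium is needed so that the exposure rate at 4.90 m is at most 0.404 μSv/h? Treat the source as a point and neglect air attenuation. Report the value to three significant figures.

17.8 cm

At 4.90 m, distance alone gives (1.00/4.90)² = 0.04165, so 274 × 0.04165 = 11.41 μSv/h.
Further attenuation needed: 11.41/0.404 = 28.24.
n = log₂(28.24) = 4.820 half-value layers.
Thickness = 4.820 × 3.70 cm = 17.83 cm.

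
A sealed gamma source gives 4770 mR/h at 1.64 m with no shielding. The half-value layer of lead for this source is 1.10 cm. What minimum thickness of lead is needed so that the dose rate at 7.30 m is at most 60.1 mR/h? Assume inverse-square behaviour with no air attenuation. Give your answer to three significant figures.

At 7.30 m, distance alone gives (1.64/7.30)² = 0.05047, so 4770 × 0.05047 = 240.7 mR/h.
Further attenuation needed: 240.7/60.1 = 4.005.
n = log₂(4.005) = 2.002 half-value layers.
Thickness = 2.002 × 1.10 cm = 2.202 cm.

2.20 cm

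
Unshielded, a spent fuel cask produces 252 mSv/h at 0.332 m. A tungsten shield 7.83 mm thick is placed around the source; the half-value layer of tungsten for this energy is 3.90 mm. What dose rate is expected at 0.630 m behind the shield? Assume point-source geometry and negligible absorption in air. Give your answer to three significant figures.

17.4 mSv/h

Distance alone: (0.332/0.630)² = 0.2777, so 252 × 0.2777 = 69.98 mSv/h.
Shield: 7.83/3.90 = 2.008 half-value layers → attenuation 2^(−2.008) = 0.2486.
Combined: 69.98 × 0.2486 = 17.40 mSv/h.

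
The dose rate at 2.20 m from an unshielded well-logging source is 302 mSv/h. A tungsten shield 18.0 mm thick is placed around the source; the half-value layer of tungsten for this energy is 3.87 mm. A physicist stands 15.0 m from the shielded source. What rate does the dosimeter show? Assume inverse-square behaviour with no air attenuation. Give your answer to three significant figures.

0.259 mSv/h

Distance alone: (2.20/15.0)² = 0.02151, so 302 × 0.02151 = 6.496 mSv/h.
Shield: 18.0/3.87 = 4.651 half-value layers → attenuation 2^(−4.651) = 0.03980.
Combined: 6.496 × 0.03980 = 0.2585 mSv/h.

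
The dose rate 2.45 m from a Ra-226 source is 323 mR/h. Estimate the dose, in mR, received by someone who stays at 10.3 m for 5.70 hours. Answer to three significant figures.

Using I₁d₁² = I₂d₂², rate at 10.3 m:
323 × (2.45/10.3)² = 323 × 0.05658 = 18.28 mR/h.
Dose = rate × time = 18.28 mR/h × 5.700 h = 104.2 mR.

104 mR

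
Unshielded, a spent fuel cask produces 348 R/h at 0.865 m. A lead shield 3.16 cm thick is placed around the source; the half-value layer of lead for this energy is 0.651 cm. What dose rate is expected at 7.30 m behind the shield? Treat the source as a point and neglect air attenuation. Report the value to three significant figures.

Distance alone: (0.865/7.30)² = 0.01404, so 348 × 0.01404 = 4.886 R/h.
Shield: 3.16/0.651 = 4.854 half-value layers → attenuation 2^(−4.854) = 0.03458.
Combined: 4.886 × 0.03458 = 0.1690 R/h.

0.169 R/h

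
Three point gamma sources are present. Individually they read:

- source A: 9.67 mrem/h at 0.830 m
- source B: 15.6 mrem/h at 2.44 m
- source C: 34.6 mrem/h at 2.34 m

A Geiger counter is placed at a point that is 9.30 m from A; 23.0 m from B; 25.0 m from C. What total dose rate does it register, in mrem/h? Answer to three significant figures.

By superposition, sum each source's inverse-square contribution:
A: 9.67 × (0.830/9.30)² = 0.07702 mrem/h
B: 15.6 × (2.44/23.0)² = 0.1756 mrem/h
C: 34.6 × (2.34/25.0)² = 0.3031 mrem/h
Total = 0.07702 + 0.1756 + 0.3031 = 0.5557 mrem/h.

0.556 mrem/h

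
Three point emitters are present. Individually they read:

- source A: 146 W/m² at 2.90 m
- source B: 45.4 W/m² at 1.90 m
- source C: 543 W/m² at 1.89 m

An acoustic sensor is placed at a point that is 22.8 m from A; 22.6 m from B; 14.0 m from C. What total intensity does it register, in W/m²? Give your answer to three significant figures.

12.6 W/m²

Each source contributes Iᵢ·(dᵢ/rᵢ)²; contributions add.
A: 146 × (2.90/22.8)² = 2.362 W/m²
B: 45.4 × (1.90/22.6)² = 0.3209 W/m²
C: 543 × (1.89/14.0)² = 9.896 W/m²
Total = 2.362 + 0.3209 + 9.896 = 12.58 W/m².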